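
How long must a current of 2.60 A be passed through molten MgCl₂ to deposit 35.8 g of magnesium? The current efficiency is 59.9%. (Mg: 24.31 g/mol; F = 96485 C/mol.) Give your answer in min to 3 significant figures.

3040 min

n(Mg) = 35.8 / 24.31 = 1.473 mol
Mg²⁺ + 2e⁻ → Mg, so n(e⁻) = 2 × 1.473 = 2.946 mol
Q = 2.946 × 96485 / 0.599 = 4.745×10^5 C
t = Q / I = 4.745×10^5 / 2.60 = 1.825×10^5 s = 3040 min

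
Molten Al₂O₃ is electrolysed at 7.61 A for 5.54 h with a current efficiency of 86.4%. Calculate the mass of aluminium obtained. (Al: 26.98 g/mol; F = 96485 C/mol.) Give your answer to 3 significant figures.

Q = 7.61 × 19944 = 1.518×10^5 C
n(e⁻) = 1.518×10^5 / 96485 = 1.573 mol
Al³⁺ + 3e⁻ → Al, so theoretical m(Al) = 0.5243 × 26.98 = 14.15 g
Actual mass = 86.4% × 14.15 = 12.2 g

12.2 g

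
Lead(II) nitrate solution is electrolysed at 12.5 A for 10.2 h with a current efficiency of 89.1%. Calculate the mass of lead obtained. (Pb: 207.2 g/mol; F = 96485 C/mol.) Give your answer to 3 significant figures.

439 g

Q = 12.5 × 36720 = 4.590×10^5 C
n(e⁻) = 4.590×10^5 / 96485 = 4.757 mol
Pb²⁺ + 2e⁻ → Pb, so theoretical m(Pb) = 2.379 × 207.2 = 492.9 g
Actual mass = 89.1% × 492.9 = 439 g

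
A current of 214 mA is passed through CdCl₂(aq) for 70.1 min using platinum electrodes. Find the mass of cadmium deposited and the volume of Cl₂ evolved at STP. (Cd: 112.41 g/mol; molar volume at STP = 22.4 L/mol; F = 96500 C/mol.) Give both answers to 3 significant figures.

Q = 0.214 × 4206 = 900.1 C; n(e⁻) = 900.1 / 96500 = 0.009327 mol
Cathode: Cd²⁺ + 2e⁻ → Cd → n(Cd) = 0.009327/2 = 0.004664 mol → 0.524 g
Anode: 2Cl⁻ → Cl₂ + 2e⁻ → n(Cl₂) = 0.009327/2 = 0.004664 mol → 0.104 L

0.524 g Cd; 0.104 L Cl₂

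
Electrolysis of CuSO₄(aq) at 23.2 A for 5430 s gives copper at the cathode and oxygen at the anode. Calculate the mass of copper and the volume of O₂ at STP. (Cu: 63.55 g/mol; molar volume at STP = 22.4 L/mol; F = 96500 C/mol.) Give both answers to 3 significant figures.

Q = 23.2 × 5430 = 1.260×10^5 C; n(e⁻) = 1.260×10^5 / 96500 = 1.306 mol
Cathode: Cu²⁺ + 2e⁻ → Cu → n(Cu) = 1.306/2 = 0.6530 mol → 41.5 g
Anode: 2H₂O → O₂ + 4H⁺ + 4e⁻ → n(O₂) = 1.306/4 = 0.3265 mol → 7.31 L

41.5 g Cu; 7.31 L O₂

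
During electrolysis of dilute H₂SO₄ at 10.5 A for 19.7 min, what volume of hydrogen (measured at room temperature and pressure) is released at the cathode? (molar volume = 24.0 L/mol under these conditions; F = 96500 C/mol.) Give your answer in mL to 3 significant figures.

1540 mL

Charge passed = 10.5 × 1182 = 12410 C
Moles of electrons = 12410 / 96500 = 0.1286 mol
2H⁺ + 2e⁻ → H₂, so n(H₂) = 0.1286 / 2 = 0.06430 mol
V = 0.06430 × 24.0 = 1.543 L
= 1540 mL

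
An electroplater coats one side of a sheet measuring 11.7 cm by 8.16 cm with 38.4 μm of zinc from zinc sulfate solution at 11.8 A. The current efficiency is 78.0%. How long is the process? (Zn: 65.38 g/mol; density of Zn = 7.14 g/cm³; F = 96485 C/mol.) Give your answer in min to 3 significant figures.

14.0 min

Plated area = 11.7 × 8.16 = 95.47 cm²
Volume = 95.47 × 38.4×10⁻⁴ cm = 0.3666 cm³
m(Zn) = 0.3666 × 7.14 = 2.618 g
n(Zn) = 2.618 / 65.38 = 0.04004 mol; n(e⁻) = 2 × 0.04004 = 0.08008 mol
Q = 0.08008 × 96485 / 0.780 = 9906 C
t = 9906 / 11.8 = 839.5 s = 14.0 min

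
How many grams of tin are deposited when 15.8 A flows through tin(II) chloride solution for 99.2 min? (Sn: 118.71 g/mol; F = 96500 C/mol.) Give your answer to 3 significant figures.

Charge passed = 15.8 × 5952 = 94040 C
Moles of electrons = 94040 / 96500 = 0.9745 mol
Sn²⁺ + 2e⁻ → Sn, so n(Sn) = 0.9745 / 2 = 0.4873 mol
m = 0.4873 × 118.71 = 57.8 g

57.8 g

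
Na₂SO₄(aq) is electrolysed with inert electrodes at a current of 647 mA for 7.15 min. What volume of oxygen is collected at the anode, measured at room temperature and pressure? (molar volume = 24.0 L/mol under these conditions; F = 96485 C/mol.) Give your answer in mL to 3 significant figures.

Q = 0.647 A × 429 s = 277.6 C
Moles of electrons = 277.6 / 96485 = 0.002877 mol
2H₂O → O₂ + 4H⁺ + 4e⁻, so n(O₂) = 0.002877 / 4 = 7.193×10^-4 mol
V = 7.193×10^-4 × 24.0 = 0.01726 L
= 17.3 mL

17.3 mL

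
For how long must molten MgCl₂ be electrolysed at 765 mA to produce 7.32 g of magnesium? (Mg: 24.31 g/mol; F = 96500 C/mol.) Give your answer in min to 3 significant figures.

n(Mg) = 7.32 / 24.31 = 0.3011 mol
Mg²⁺ + 2e⁻ → Mg, so n(e⁻) = 2 × 0.3011 = 0.6022 mol
Q = 0.6022 × 96500 = 58110 C
t = Q / I = 58110 / 0.765 = 75960 s = 1270 min

1270 min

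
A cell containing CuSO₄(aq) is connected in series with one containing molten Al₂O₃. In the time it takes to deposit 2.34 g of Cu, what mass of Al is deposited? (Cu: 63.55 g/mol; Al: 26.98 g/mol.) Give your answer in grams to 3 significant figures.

0.662 g

n(Cu) = 2.34 / 63.55 = 0.03682 mol
Cu²⁺ + 2e⁻ → Cu, so n(e⁻) = 2 × 0.03682 = 0.07364 mol
Same current for the same time ⇒ same n(e⁻) = 0.07364 mol in both cells.
Al³⁺ + 3e⁻ → Al, so n(Al) = 0.07364 / 3 = 0.02455 mol
m(Al) = 0.02455 × 26.98 = 0.662 g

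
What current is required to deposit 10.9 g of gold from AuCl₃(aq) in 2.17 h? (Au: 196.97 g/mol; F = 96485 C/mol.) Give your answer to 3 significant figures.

2.05 A

n(Au) = 10.9 / 196.97 = 0.05534 mol
Au³⁺ + 3e⁻ → Au, so n(e⁻) = 3 × 0.05534 = 0.1660 mol
Q = 0.1660 × 96485 = 16020 C
I = Q / t = 16020 / 7812 s = 2.05 A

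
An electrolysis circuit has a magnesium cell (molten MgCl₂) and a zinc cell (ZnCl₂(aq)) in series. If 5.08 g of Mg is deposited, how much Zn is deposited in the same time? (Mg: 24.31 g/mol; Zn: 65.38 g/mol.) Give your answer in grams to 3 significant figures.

n(Mg) = 5.08 / 24.31 = 0.2090 mol
Mg²⁺ + 2e⁻ → Mg, so n(e⁻) = 2 × 0.2090 = 0.4180 mol
The cells are in series, so the same charge (and hence the same n(e⁻) = 0.4180 mol) passes through both.
Zn²⁺ + 2e⁻ → Zn, so n(Zn) = 0.4180 / 2 = 0.2090 mol
m(Zn) = 0.2090 × 65.38 = 13.7 g

13.7 g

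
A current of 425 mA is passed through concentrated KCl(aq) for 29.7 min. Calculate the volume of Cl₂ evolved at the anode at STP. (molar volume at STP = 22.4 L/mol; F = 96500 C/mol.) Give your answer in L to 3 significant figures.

Q = 0.425 A × 1782 s = 757.4 C
Moles of electrons = 757.4 / 96500 = 0.007849 mol
2Cl⁻ → Cl₂ + 2e⁻, so n(Cl₂) = 0.007849 / 2 = 0.003925 mol
V = 0.003925 × 22.4 = 0.08792 L

0.0879 L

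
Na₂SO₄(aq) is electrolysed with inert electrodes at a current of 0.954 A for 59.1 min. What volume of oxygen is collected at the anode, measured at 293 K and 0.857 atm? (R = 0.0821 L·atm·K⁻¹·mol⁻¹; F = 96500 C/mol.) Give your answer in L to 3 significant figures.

0.246 L

Charge passed = 0.954 × 3546 = 3383 C
Moles of electrons = 3383 / 96500 = 0.03506 mol
2H₂O → O₂ + 4H⁺ + 4e⁻, so n(O₂) = 0.03506 / 4 = 0.008765 mol
V = nRT/P = 0.008765 × 0.0821 × 293 / 0.857 = 0.2460 L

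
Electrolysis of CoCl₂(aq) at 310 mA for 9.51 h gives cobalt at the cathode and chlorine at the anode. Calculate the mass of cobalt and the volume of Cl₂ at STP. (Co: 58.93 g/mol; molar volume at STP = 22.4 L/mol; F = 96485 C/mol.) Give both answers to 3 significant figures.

Q = 0.310 × 34236 = 10610 C; n(e⁻) = 10610 / 96485 = 0.1100 mol
Cathode: Co²⁺ + 2e⁻ → Co → n(Co) = 0.1100/2 = 0.05500 mol → 3.24 g
Anode: 2Cl⁻ → Cl₂ + 2e⁻ → n(Cl₂) = 0.1100/2 = 0.05500 mol → 1.23 L

3.24 g Co; 1.23 L Cl₂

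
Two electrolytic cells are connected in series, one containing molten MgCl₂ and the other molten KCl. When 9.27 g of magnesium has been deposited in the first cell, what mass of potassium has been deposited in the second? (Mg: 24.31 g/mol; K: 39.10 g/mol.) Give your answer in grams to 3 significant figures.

n(Mg) = 9.27 / 24.31 = 0.3813 mol
Mg²⁺ + 2e⁻ → Mg, so n(e⁻) = 2 × 0.3813 = 0.7626 mol
Same current for the same time ⇒ same n(e⁻) = 0.7626 mol in both cells.
K⁺ + e⁻ → K, so n(K) = 0.7626 mol
m(K) = 0.7626 × 39.10 = 29.8 g

29.8 g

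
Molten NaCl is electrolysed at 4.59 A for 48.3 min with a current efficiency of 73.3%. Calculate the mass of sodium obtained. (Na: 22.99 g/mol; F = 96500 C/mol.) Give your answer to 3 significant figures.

Q = 4.59 × 2898 = 13300 C
n(e⁻) = 13300 / 96500 = 0.1378 mol
Na⁺ + e⁻ → Na, so theoretical m(Na) = 0.1378 × 22.99 = 3.168 g
Actual mass = 73.3% × 3.168 = 2.32 g

2.32 g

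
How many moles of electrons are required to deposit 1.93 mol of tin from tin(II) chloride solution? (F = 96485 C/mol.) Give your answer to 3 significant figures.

Sn²⁺ + 2e⁻ → Sn, so n(e⁻) = 2 × 1.93 = 3.860 mol

3.86 mol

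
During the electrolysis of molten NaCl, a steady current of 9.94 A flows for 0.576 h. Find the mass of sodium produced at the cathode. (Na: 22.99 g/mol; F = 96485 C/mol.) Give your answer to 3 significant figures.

4.91 g

Q = 9.94 A × 2073.6 s = 20610 C
n(e⁻) = 20610 / 96485 = 0.2136 mol
Na⁺ + e⁻ → Na, so n(Na) = 0.2136 mol
m = 0.2136 × 22.99 = 4.91 g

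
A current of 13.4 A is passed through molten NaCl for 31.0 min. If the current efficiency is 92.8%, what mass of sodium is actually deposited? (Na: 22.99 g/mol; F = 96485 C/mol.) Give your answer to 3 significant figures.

Q = 13.4 × 1860 = 24920 C
n(e⁻) = 24920 / 96485 = 0.2583 mol
Na⁺ + e⁻ → Na, so theoretical m(Na) = 0.2583 × 22.99 = 5.938 g
Actual mass = 92.8% × 5.938 = 5.51 g

5.51 g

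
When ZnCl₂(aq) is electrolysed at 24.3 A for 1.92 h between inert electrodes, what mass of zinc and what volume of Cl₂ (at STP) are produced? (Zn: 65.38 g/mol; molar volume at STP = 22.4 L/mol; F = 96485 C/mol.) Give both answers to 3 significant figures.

56.9 g Zn; 19.5 L Cl₂

Q = 24.3 × 6912 = 1.680×10^5 C; n(e⁻) = 1.680×10^5 / 96485 = 1.741 mol
Cathode: Zn²⁺ + 2e⁻ → Zn → n(Zn) = 1.741/2 = 0.8705 mol → 56.9 g
Anode: 2Cl⁻ → Cl₂ + 2e⁻ → n(Cl₂) = 1.741/2 = 0.8705 mol → 19.5 L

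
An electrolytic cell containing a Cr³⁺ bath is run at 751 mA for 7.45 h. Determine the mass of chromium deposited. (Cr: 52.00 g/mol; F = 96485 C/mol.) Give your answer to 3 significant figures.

Q = It = 0.751 × 26820 = 20140 C
n(e⁻) = 20140 / 96485 = 0.2087 mol
Cr³⁺ + 3e⁻ → Cr, so n(Cr) = 0.2087 / 3 = 0.06957 mol
m = 0.06957 × 52.00 = 3.62 g

3.62 g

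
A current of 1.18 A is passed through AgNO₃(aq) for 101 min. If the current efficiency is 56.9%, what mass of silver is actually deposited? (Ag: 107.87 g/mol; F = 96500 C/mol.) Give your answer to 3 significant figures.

4.55 g

Q = 1.18 × 6060 = 7151 C
n(e⁻) = 7151 / 96500 = 0.07410 mol
Ag⁺ + e⁻ → Ag, so theoretical m(Ag) = 0.07410 × 107.87 = 7.993 g
Actual mass = 56.9% × 7.993 = 4.55 g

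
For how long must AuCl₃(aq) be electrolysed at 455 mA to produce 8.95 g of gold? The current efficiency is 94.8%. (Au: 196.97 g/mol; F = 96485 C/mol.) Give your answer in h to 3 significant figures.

n(Au) = 8.95 / 196.97 = 0.04544 mol
Au³⁺ + 3e⁻ → Au, so n(e⁻) = 3 × 0.04544 = 0.1363 mol
Q = 0.1363 × 96485 / 0.948 = 13870 C
t = Q / I = 13870 / 0.455 = 30480 s = 8.47 h

8.47 h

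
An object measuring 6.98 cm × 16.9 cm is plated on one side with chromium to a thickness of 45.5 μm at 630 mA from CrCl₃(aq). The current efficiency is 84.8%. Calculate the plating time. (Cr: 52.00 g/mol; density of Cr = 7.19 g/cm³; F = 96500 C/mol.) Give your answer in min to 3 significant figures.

Plated area = 6.98 × 16.9 = 118.0 cm²
Volume = 118.0 × 45.5×10⁻⁴ cm = 0.5369 cm³
m(Cr) = 0.5369 × 7.19 = 3.860 g
n(Cr) = 3.860 / 52.00 = 0.07423 mol; n(e⁻) = 3 × 0.07423 = 0.2227 mol
Q = 0.2227 × 96500 / 0.848 = 25340 C
t = 25340 / 0.630 = 40220 s = 670 min

670 min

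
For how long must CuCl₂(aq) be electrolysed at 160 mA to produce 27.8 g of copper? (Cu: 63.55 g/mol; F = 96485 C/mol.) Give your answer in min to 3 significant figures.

n(Cu) = 27.8 / 63.55 = 0.4375 mol
Cu²⁺ + 2e⁻ → Cu, so n(e⁻) = 2 × 0.4375 = 0.8750 mol
Q = 0.8750 × 96485 = 84420 C
t = Q / I = 84420 / 0.160 = 5.276×10^5 s = 8790 min

8790 min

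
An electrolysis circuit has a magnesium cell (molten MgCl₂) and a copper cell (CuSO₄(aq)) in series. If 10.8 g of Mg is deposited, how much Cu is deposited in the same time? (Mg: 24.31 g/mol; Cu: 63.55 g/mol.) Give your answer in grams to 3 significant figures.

n(Mg) = 10.8 / 24.31 = 0.4443 mol
Mg²⁺ + 2e⁻ → Mg, so n(e⁻) = 2 × 0.4443 = 0.8886 mol
The cells are in series, so the same charge (and hence the same n(e⁻) = 0.8886 mol) passes through both.
Cu²⁺ + 2e⁻ → Cu, so n(Cu) = 0.8886 / 2 = 0.4443 mol
m(Cu) = 0.4443 × 63.55 = 28.2 g

28.2 g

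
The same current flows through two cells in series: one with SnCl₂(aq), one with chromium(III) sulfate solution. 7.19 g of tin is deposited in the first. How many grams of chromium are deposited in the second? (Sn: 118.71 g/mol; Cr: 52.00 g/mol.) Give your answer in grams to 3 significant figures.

n(Sn) = 7.19 / 118.71 = 0.06057 mol
Sn²⁺ + 2e⁻ → Sn, so n(e⁻) = 2 × 0.06057 = 0.1211 mol
Since the cells are in series, n(e⁻) in the Cr cell is also 0.1211 mol.
Cr³⁺ + 3e⁻ → Cr, so n(Cr) = 0.1211 / 3 = 0.04037 mol
m(Cr) = 0.04037 × 52.00 = 2.10 g

2.10 g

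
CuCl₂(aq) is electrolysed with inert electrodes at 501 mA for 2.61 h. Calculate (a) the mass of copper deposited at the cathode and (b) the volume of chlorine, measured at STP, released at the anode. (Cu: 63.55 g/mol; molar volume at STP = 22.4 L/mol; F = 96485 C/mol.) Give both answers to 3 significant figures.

Q = 0.501 × 9396 = 4707 C; n(e⁻) = 4707 / 96485 = 0.04878 mol
Cathode: Cu²⁺ + 2e⁻ → Cu → n(Cu) = 0.04878/2 = 0.02439 mol → 1.55 g
Anode: 2Cl⁻ → Cl₂ + 2e⁻ → n(Cl₂) = 0.04878/2 = 0.02439 mol → 0.546 L

1.55 g Cu; 0.546 L Cl₂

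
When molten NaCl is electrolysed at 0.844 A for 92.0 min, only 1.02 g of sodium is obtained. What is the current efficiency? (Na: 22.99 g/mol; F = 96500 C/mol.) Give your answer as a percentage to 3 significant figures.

91.9%

Q = 0.844 × 5520 = 4659 C
n(e⁻) = 4659 / 96500 = 0.04828 mol
Na⁺ + e⁻ → Na, so theoretical n(Na) = 0.04828 mol → 1.110 g
Efficiency = 1.02 / 1.110 = 0.9189 = 91.9%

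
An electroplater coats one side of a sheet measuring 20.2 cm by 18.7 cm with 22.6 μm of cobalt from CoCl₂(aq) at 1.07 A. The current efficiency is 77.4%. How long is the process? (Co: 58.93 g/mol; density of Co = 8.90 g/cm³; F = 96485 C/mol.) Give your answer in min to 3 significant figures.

Plated area = 20.2 × 18.7 = 377.7 cm²
Volume = 377.7 × 22.6×10⁻⁴ cm = 0.8536 cm³
m(Co) = 0.8536 × 8.90 = 7.597 g
n(Co) = 7.597 / 58.93 = 0.1289 mol; n(e⁻) = 2 × 0.1289 = 0.2578 mol
Q = 0.2578 × 96485 / 0.774 = 32140 C
t = 32140 / 1.07 = 30040 s = 501 min

501 min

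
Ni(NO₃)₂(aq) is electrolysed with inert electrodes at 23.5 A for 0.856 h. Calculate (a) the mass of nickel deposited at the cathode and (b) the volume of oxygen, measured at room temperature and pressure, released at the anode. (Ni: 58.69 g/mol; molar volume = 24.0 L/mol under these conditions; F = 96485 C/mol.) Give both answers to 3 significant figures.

Q = 23.5 × 3081.6 = 72420 C; n(e⁻) = 72420 / 96485 = 0.7506 mol
Cathode: Ni²⁺ + 2e⁻ → Ni → n(Ni) = 0.7506/2 = 0.3753 mol → 22.0 g
Anode: 2H₂O → O₂ + 4H⁺ + 4e⁻ → n(O₂) = 0.7506/4 = 0.1877 mol → 4.50 L

22.0 g Ni; 4.50 L O₂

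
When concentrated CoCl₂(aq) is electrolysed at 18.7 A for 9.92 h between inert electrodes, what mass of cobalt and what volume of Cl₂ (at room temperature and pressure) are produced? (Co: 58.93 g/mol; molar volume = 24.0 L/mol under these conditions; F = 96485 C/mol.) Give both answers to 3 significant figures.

204 g Co; 83.1 L Cl₂

Q = 18.7 × 35712 = 6.678×10^5 C; n(e⁻) = 6.678×10^5 / 96485 = 6.921 mol
Cathode: Co²⁺ + 2e⁻ → Co → n(Co) = 6.921/2 = 3.461 mol → 204 g
Anode: 2Cl⁻ → Cl₂ + 2e⁻ → n(Cl₂) = 6.921/2 = 3.461 mol → 83.1 L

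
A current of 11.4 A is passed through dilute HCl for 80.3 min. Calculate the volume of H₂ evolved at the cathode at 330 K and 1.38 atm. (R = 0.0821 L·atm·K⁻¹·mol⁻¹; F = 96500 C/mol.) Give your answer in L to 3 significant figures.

5.59 L

Q = It = 11.4 × 4818 = 54930 C
Moles of electrons = 54930 / 96500 = 0.5692 mol
2H⁺ + 2e⁻ → H₂, so n(H₂) = 0.5692 / 2 = 0.2846 mol
V = nRT/P = 0.2846 × 0.0821 × 330 / 1.38 = 5.587 L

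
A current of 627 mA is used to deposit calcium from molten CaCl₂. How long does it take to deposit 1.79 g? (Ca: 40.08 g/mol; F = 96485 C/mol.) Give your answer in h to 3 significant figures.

3.82 h

n(Ca) = 1.79 / 40.08 = 0.04466 mol
Ca²⁺ + 2e⁻ → Ca, so n(e⁻) = 2 × 0.04466 = 0.08932 mol
Q = 0.08932 × 96485 = 8618 C
t = Q / I = 8618 / 0.627 = 13740 s = 3.82 h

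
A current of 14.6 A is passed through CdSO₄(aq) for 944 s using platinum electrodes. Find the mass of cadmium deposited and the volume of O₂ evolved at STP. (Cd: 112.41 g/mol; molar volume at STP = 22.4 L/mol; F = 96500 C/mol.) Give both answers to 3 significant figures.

8.03 g Cd; 0.800 L O₂

Q = 14.6 × 944 = 13780 C; n(e⁻) = 13780 / 96500 = 0.1428 mol
Cathode: Cd²⁺ + 2e⁻ → Cd → n(Cd) = 0.1428/2 = 0.07140 mol → 8.03 g
Anode: 2H₂O → O₂ + 4H⁺ + 4e⁻ → n(O₂) = 0.1428/4 = 0.03570 mol → 0.800 L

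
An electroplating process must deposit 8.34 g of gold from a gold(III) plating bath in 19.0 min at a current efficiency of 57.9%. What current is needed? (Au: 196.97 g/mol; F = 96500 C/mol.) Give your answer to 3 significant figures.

n(Au) = 8.34 / 196.97 = 0.04234 mol
Au³⁺ + 3e⁻ → Au, so n(e⁻) = 3 × 0.04234 = 0.1270 mol
Q = 0.1270 × 96500 / 0.579 = 21170 C
I = Q / t = 21170 / 1140 s = 18.6 A

18.6 A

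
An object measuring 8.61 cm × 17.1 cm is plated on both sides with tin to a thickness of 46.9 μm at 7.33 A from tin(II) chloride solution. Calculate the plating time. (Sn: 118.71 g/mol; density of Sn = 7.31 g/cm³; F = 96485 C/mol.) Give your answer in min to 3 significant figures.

Plated area = 2 × 8.61 × 17.1 = 294.5 cm²
Volume = 294.5 × 46.9×10⁻⁴ cm = 1.381 cm³
m(Sn) = 1.381 × 7.31 = 10.10 g
n(Sn) = 10.10 / 118.71 = 0.08508 mol; n(e⁻) = 2 × 0.08508 = 0.1702 mol
Q = 0.1702 × 96485 = 16420 C
t = 16420 / 7.33 = 2240 s = 37.3 min

37.3 min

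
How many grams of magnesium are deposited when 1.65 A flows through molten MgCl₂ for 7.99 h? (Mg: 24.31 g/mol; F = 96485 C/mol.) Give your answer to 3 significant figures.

5.98 g

Charge passed = 1.65 × 28764 = 47460 C
n(e⁻) = 47460 / 96485 = 0.4919 mol
Mg²⁺ + 2e⁻ → Mg, so n(Mg) = 0.4919 / 2 = 0.2460 mol
m = 0.2460 × 24.31 = 5.98 g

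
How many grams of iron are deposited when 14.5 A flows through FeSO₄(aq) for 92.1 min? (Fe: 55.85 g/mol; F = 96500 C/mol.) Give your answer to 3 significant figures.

Q = It = 14.5 × 5526 = 80130 C
n(e⁻) = 80130 / 96500 = 0.8304 mol
Fe²⁺ + 2e⁻ → Fe, so n(Fe) = 0.8304 / 2 = 0.4152 mol
m = 0.4152 × 55.85 = 23.2 g

23.2 g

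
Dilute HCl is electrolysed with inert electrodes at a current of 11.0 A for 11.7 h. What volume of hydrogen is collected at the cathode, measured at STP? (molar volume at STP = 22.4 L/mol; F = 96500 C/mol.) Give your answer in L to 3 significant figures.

53.8 L

Q = 11.0 A × 42120 s = 4.633×10^5 C
n(e⁻) = Q/F = 4.633×10^5/96500 = 4.801 mol
2H⁺ + 2e⁻ → H₂, so n(H₂) = 4.801 / 2 = 2.401 mol
V = 2.401 × 22.4 = 53.78 L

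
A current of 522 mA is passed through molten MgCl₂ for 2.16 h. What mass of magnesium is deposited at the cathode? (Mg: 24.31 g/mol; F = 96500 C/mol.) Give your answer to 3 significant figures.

0.511 g

Q = It = 0.522 × 7776 = 4059 C
Moles of electrons = 4059 / 96500 = 0.04206 mol
Mg²⁺ + 2e⁻ → Mg, so n(Mg) = 0.04206 / 2 = 0.02103 mol
m = 0.02103 × 24.31 = 0.511 g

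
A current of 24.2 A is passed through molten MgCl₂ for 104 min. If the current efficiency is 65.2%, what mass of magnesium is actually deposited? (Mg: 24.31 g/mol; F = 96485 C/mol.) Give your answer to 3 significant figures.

12.4 g

Q = 24.2 × 6240 = 1.510×10^5 C
n(e⁻) = 1.510×10^5 / 96485 = 1.565 mol
Mg²⁺ + 2e⁻ → Mg, so theoretical m(Mg) = 0.7825 × 24.31 = 19.02 g
Actual mass = 65.2% × 19.02 = 12.4 g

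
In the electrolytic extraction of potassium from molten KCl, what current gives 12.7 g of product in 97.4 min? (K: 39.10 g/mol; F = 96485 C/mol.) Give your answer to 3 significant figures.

5.36 A

n(K) = 12.7 / 39.10 = 0.3248 mol
K⁺ + e⁻ → K, so n(e⁻) = 0.3248 mol
Q = 0.3248 × 96485 = 31340 C
I = Q / t = 31340 / 5844 s = 5.36 A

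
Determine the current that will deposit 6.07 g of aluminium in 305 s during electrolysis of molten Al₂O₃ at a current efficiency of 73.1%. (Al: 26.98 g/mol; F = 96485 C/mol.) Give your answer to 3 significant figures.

292 A

n(Al) = 6.07 / 26.98 = 0.2250 mol
Al³⁺ + 3e⁻ → Al, so n(e⁻) = 3 × 0.2250 = 0.6750 mol
Q = 0.6750 × 96485 / 0.731 = 89090 C
I = Q / t = 89090 / 305 s = 292 A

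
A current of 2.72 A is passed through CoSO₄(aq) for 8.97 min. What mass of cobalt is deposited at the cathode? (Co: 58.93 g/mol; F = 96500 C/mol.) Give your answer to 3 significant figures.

Q = 2.72 A × 538.2 s = 1464 C
n(e⁻) = Q/F = 1464/96500 = 0.01517 mol
Co²⁺ + 2e⁻ → Co, so n(Co) = 0.01517 / 2 = 0.007585 mol
m = 0.007585 × 58.93 = 0.447 g

0.447 g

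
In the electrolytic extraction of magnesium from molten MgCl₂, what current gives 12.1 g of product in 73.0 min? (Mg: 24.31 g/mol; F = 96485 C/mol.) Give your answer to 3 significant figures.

21.9 A

n(Mg) = 12.1 / 24.31 = 0.4977 mol
Mg²⁺ + 2e⁻ → Mg, so n(e⁻) = 2 × 0.4977 = 0.9954 mol
Q = 0.9954 × 96485 = 96040 C
I = Q / t = 96040 / 4380 s = 21.9 A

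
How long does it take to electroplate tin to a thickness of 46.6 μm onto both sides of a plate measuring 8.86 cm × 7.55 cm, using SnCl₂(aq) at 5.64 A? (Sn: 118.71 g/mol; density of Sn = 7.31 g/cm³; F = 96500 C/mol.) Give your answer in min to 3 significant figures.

Plated area = 2 × 8.86 × 7.55 = 133.8 cm²
Volume = 133.8 × 46.6×10⁻⁴ cm = 0.6235 cm³
m(Sn) = 0.6235 × 7.31 = 4.558 g
n(Sn) = 4.558 / 118.71 = 0.03840 mol; n(e⁻) = 2 × 0.03840 = 0.07680 mol
Q = 0.07680 × 96500 = 7411 C
t = 7411 / 5.64 = 1314 s = 21.9 min

21.9 min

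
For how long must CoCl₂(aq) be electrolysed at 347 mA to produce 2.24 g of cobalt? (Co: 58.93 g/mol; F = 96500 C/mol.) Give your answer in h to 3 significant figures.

n(Co) = 2.24 / 58.93 = 0.03801 mol
Co²⁺ + 2e⁻ → Co, so n(e⁻) = 2 × 0.03801 = 0.07602 mol
Q = 0.07602 × 96500 = 7336 C
t = Q / I = 7336 / 0.347 = 21140 s = 5.87 h

5.87 h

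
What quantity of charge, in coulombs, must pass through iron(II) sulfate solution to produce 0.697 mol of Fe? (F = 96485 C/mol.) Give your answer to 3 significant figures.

Fe²⁺ + 2e⁻ → Fe, so n(e⁻) = 2 × 0.697 = 1.394 mol
Q = 1.394 × 96485 = 1.345×10^5 C

1.35×10^5 C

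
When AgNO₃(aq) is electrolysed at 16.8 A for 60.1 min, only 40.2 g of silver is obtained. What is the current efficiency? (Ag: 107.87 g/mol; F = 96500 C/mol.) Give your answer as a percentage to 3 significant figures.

59.4%

Q = 16.8 × 3606 = 60580 C
n(e⁻) = 60580 / 96500 = 0.6278 mol
Ag⁺ + e⁻ → Ag, so theoretical n(Ag) = 0.6278 mol → 67.72 g
Efficiency = 40.2 / 67.72 = 0.5936 = 59.4%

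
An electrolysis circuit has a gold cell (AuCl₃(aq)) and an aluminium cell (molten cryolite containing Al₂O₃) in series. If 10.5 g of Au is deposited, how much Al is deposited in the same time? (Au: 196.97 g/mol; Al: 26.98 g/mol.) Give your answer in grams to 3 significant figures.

n(Au) = 10.5 / 196.97 = 0.05331 mol
Au³⁺ + 3e⁻ → Au, so n(e⁻) = 3 × 0.05331 = 0.1599 mol
The cells are in series, so the same charge (and hence the same n(e⁻) = 0.1599 mol) passes through both.
Al³⁺ + 3e⁻ → Al, so n(Al) = 0.1599 / 3 = 0.05330 mol
m(Al) = 0.05330 × 26.98 = 1.44 g

1.44 g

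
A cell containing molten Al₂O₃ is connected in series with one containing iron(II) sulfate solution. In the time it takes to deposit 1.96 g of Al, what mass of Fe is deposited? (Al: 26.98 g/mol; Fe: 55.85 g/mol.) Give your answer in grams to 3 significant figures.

6.09 g

n(Al) = 1.96 / 26.98 = 0.07265 mol
Al³⁺ + 3e⁻ → Al, so n(e⁻) = 3 × 0.07265 = 0.2180 mol
In series, the same 0.2180 mol of electrons flows through the second cell.
Fe²⁺ + 2e⁻ → Fe, so n(Fe) = 0.2180 / 2 = 0.1090 mol
m(Fe) = 0.1090 × 55.85 = 6.09 g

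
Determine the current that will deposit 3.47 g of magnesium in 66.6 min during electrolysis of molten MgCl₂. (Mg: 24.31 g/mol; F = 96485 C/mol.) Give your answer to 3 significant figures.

6.89 A

n(Mg) = 3.47 / 24.31 = 0.1427 mol
Mg²⁺ + 2e⁻ → Mg, so n(e⁻) = 2 × 0.1427 = 0.2854 mol
Q = 0.2854 × 96485 = 27540 C
I = Q / t = 27540 / 3996 s = 6.89 A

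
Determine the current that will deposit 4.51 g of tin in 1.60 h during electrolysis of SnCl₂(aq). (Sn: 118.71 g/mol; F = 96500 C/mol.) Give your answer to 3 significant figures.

n(Sn) = 4.51 / 118.71 = 0.03799 mol
Sn²⁺ + 2e⁻ → Sn, so n(e⁻) = 2 × 0.03799 = 0.07598 mol
Q = 0.07598 × 96500 = 7332 C
I = Q / t = 7332 / 5760 s = 1.27 A

1.27 A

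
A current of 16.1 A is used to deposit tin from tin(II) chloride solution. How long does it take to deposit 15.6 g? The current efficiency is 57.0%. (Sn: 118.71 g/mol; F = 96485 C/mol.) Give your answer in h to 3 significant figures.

0.768 h

n(Sn) = 15.6 / 118.71 = 0.1314 mol
Sn²⁺ + 2e⁻ → Sn, so n(e⁻) = 2 × 0.1314 = 0.2628 mol
Q = 0.2628 × 96485 / 0.570 = 44480 C
t = Q / I = 44480 / 16.1 = 2763 s = 0.768 h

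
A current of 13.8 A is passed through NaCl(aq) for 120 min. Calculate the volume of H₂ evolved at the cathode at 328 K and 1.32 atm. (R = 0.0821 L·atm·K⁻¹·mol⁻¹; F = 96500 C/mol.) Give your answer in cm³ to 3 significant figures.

10500 cm³

Q = 13.8 A × 7200 s = 99360 C
n(e⁻) = Q/F = 99360/96500 = 1.030 mol
2H⁺ + 2e⁻ → H₂, so n(H₂) = 1.030 / 2 = 0.5150 mol
V = nRT/P = 0.5150 × 0.0821 × 328 / 1.32 = 10.51 L
= 10500 cm³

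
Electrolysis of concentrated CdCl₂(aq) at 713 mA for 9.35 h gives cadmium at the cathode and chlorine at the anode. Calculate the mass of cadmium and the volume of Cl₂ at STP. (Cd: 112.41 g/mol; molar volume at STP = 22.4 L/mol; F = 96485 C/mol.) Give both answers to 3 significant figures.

Q = 0.713 × 33660 = 24000 C; n(e⁻) = 24000 / 96485 = 0.2487 mol
Cathode: Cd²⁺ + 2e⁻ → Cd → n(Cd) = 0.2487/2 = 0.1244 mol → 14.0 g
Anode: 2Cl⁻ → Cl₂ + 2e⁻ → n(Cl₂) = 0.2487/2 = 0.1244 mol → 2.79 L

14.0 g Cd; 2.79 L Cl₂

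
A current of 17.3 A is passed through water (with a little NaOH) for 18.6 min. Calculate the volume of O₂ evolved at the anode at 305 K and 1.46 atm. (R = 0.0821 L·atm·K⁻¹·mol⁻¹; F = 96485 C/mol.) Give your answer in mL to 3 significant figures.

858 mL

Q = It = 17.3 × 1116 = 19310 C
Moles of electrons = 19310 / 96485 = 0.2001 mol
2H₂O → O₂ + 4H⁺ + 4e⁻, so n(O₂) = 0.2001 / 4 = 0.05003 mol
V = nRT/P = 0.05003 × 0.0821 × 305 / 1.46 = 0.8581 L
= 858 mL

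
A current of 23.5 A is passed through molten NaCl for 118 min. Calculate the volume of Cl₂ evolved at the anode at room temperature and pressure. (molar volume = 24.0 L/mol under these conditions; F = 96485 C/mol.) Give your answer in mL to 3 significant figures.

Charge passed = 23.5 × 7080 = 1.664×10^5 C
Moles of electrons = 1.664×10^5 / 96485 = 1.725 mol
2Cl⁻ → Cl₂ + 2e⁻, so n(Cl₂) = 1.725 / 2 = 0.8625 mol
V = 0.8625 × 24.0 = 20.70 L
= 20700 mL

20700 mL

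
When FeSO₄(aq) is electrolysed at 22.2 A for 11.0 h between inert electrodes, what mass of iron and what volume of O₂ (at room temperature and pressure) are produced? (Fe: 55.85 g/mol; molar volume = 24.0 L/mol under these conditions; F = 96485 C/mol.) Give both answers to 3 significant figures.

254 g Fe; 54.7 L O₂

Q = 22.2 × 39600 = 8.791×10^5 C; n(e⁻) = 8.791×10^5 / 96485 = 9.111 mol
Cathode: Fe²⁺ + 2e⁻ → Fe → n(Fe) = 9.111/2 = 4.556 mol → 254 g
Anode: 2H₂O → O₂ + 4H⁺ + 4e⁻ → n(O₂) = 9.111/4 = 2.278 mol → 54.7 L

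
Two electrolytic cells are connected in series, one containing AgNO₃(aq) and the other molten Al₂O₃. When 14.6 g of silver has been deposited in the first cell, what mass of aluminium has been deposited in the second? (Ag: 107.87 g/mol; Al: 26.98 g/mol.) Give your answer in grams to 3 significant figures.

1.22 g

n(Ag) = 14.6 / 107.87 = 0.1353 mol
Ag⁺ + e⁻ → Ag, so n(e⁻) = 0.1353 mol
Same current for the same time ⇒ same n(e⁻) = 0.1353 mol in both cells.
Al³⁺ + 3e⁻ → Al, so n(Al) = 0.1353 / 3 = 0.04510 mol
m(Al) = 0.04510 × 26.98 = 1.22 g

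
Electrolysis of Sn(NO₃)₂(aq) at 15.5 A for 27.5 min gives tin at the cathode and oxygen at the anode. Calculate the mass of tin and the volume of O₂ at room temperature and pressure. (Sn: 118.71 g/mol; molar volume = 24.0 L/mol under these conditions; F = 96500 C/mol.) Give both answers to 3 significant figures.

15.7 g Sn; 1.59 L O₂

Q = 15.5 × 1650 = 25580 C; n(e⁻) = 25580 / 96500 = 0.2651 mol
Cathode: Sn²⁺ + 2e⁻ → Sn → n(Sn) = 0.2651/2 = 0.1326 mol → 15.7 g
Anode: 2H₂O → O₂ + 4H⁺ + 4e⁻ → n(O₂) = 0.2651/4 = 0.06628 mol → 1.59 L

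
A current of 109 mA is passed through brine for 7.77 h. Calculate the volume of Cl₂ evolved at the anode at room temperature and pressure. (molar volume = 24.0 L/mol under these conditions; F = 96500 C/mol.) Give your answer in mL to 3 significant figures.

Q = It = 0.109 × 27972 = 3049 C
n(e⁻) = 3049 / 96500 = 0.03160 mol
2Cl⁻ → Cl₂ + 2e⁻, so n(Cl₂) = 0.03160 / 2 = 0.01580 mol
V = 0.01580 × 24.0 = 0.3792 L
= 379 mL

379 mL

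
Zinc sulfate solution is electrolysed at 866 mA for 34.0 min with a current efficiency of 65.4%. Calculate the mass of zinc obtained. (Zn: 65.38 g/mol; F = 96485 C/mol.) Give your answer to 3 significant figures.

Q = 0.866 × 2040 = 1767 C
n(e⁻) = 1767 / 96485 = 0.01831 mol
Zn²⁺ + 2e⁻ → Zn, so theoretical m(Zn) = 0.009155 × 65.38 = 0.5986 g
Actual mass = 65.4% × 0.5986 = 0.391 g

0.391 g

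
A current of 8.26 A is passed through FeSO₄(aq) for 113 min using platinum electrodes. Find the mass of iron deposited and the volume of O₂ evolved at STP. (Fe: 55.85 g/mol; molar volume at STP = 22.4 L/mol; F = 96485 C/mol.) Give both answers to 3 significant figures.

16.2 g Fe; 3.25 L O₂

Q = 8.26 × 6780 = 56000 C; n(e⁻) = 56000 / 96485 = 0.5804 mol
Cathode: Fe²⁺ + 2e⁻ → Fe → n(Fe) = 0.5804/2 = 0.2902 mol → 16.2 g
Anode: 2H₂O → O₂ + 4H⁺ + 4e⁻ → n(O₂) = 0.5804/4 = 0.1451 mol → 3.25 L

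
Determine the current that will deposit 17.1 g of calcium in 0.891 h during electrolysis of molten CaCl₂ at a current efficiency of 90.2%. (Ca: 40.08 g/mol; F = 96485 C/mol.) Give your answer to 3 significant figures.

n(Ca) = 17.1 / 40.08 = 0.4266 mol
Ca²⁺ + 2e⁻ → Ca, so n(e⁻) = 2 × 0.4266 = 0.8532 mol
Q = 0.8532 × 96485 / 0.902 = 91260 C
I = Q / t = 91260 / 3207.6 s = 28.5 A

28.5 A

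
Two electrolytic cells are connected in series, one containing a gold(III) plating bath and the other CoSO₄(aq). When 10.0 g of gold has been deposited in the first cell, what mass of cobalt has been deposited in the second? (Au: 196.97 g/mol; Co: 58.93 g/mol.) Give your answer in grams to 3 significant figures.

4.49 g

n(Au) = 10.0 / 196.97 = 0.05077 mol
Au³⁺ + 3e⁻ → Au, so n(e⁻) = 3 × 0.05077 = 0.1523 mol
In series, the same 0.1523 mol of electrons flows through the second cell.
Co²⁺ + 2e⁻ → Co, so n(Co) = 0.1523 / 2 = 0.07615 mol
m(Co) = 0.07615 × 58.93 = 4.49 g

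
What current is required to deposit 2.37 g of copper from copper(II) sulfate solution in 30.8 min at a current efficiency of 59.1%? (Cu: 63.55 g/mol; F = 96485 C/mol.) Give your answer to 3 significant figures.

n(Cu) = 2.37 / 63.55 = 0.03729 mol
Cu²⁺ + 2e⁻ → Cu, so n(e⁻) = 2 × 0.03729 = 0.07458 mol
Q = 0.07458 × 96485 / 0.591 = 12180 C
I = Q / t = 12180 / 1848 s = 6.59 A

6.59 A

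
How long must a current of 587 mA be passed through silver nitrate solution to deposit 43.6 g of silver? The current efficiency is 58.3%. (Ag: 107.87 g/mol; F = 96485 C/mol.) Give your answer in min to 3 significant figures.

n(Ag) = 43.6 / 107.87 = 0.4042 mol
Ag⁺ + e⁻ → Ag, so n(e⁻) = 0.4042 mol
Q = 0.4042 × 96485 / 0.583 = 66890 C
t = Q / I = 66890 / 0.587 = 1.140×10^5 s = 1900 min

1900 min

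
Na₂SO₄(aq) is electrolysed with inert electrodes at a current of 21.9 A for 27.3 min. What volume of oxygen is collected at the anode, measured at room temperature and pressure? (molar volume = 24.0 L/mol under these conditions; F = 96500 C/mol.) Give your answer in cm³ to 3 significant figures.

2230 cm³

Charge passed = 21.9 × 1638 = 35870 C
n(e⁻) = Q/F = 35870/96500 = 0.3717 mol
2H₂O → O₂ + 4H⁺ + 4e⁻, so n(O₂) = 0.3717 / 4 = 0.09293 mol
V = 0.09293 × 24.0 = 2.230 L
= 2230 cm³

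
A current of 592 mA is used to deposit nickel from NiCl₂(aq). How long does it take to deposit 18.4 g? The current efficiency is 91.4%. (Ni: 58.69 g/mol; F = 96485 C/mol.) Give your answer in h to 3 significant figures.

31.1 h

n(Ni) = 18.4 / 58.69 = 0.3135 mol
Ni²⁺ + 2e⁻ → Ni, so n(e⁻) = 2 × 0.3135 = 0.6270 mol
Q = 0.6270 × 96485 / 0.914 = 66190 C
t = Q / I = 66190 / 0.592 = 1.118×10^5 s = 31.1 h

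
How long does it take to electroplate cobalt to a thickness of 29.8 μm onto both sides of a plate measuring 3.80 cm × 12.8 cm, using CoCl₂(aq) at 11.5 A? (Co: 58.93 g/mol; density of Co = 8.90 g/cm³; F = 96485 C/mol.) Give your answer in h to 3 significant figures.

0.204 h

Plated area = 2 × 3.80 × 12.8 = 97.28 cm²
Volume = 97.28 × 29.8×10⁻⁴ cm = 0.2899 cm³
m(Co) = 0.2899 × 8.90 = 2.580 g
n(Co) = 2.580 / 58.93 = 0.04378 mol; n(e⁻) = 2 × 0.04378 = 0.08756 mol
Q = 0.08756 × 96485 = 8448 C
t = 8448 / 11.5 = 734.6 s = 0.204 h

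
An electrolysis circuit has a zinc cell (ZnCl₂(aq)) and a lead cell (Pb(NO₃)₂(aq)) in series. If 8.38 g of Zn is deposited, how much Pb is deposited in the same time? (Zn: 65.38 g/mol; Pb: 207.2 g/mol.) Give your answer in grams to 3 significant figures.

26.6 g

n(Zn) = 8.38 / 65.38 = 0.1282 mol
Zn²⁺ + 2e⁻ → Zn, so n(e⁻) = 2 × 0.1282 = 0.2564 mol
The cells are in series, so the same charge (and hence the same n(e⁻) = 0.2564 mol) passes through both.
Pb²⁺ + 2e⁻ → Pb, so n(Pb) = 0.2564 / 2 = 0.1282 mol
m(Pb) = 0.1282 × 207.2 = 26.6 g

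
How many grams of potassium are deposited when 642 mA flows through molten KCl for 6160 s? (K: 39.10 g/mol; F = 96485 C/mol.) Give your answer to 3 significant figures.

Q = 0.642 A × 6160 s = 3955 C
Moles of electrons = 3955 / 96485 = 0.04099 mol
K⁺ + e⁻ → K, so n(K) = 0.04099 mol
m = 0.04099 × 39.10 = 1.60 g

1.60 g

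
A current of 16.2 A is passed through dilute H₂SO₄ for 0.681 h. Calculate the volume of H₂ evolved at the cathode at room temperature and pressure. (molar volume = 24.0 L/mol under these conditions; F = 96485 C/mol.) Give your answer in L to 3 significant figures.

Q = It = 16.2 × 2451.6 = 39720 C
Moles of electrons = 39720 / 96485 = 0.4117 mol
2H⁺ + 2e⁻ → H₂, so n(H₂) = 0.4117 / 2 = 0.2059 mol
V = 0.2059 × 24.0 = 4.942 L

4.94 L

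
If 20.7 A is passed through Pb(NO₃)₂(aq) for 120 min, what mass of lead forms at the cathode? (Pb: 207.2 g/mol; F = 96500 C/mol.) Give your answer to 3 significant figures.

160 g

Q = It = 20.7 × 7200 = 1.490×10^5 C
n(e⁻) = 1.490×10^5 / 96500 = 1.544 mol
Pb²⁺ + 2e⁻ → Pb, so n(Pb) = 1.544 / 2 = 0.7720 mol
m = 0.7720 × 207.2 = 160 g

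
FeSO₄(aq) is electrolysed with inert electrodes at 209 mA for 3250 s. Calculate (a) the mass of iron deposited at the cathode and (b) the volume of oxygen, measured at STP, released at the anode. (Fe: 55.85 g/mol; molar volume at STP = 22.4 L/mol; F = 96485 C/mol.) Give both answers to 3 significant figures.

0.197 g Fe; 0.0394 L O₂

Q = 0.209 × 3250 = 679.3 C; n(e⁻) = 679.3 / 96485 = 0.007040 mol
Cathode: Fe²⁺ + 2e⁻ → Fe → n(Fe) = 0.007040/2 = 0.003520 mol → 0.197 g
Anode: 2H₂O → O₂ + 4H⁺ + 4e⁻ → n(O₂) = 0.007040/4 = 0.001760 mol → 0.0394 L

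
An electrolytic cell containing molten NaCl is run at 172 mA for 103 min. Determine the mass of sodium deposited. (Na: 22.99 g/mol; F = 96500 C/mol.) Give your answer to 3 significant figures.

0.253 g

Q = It = 0.172 × 6180 = 1063 C
n(e⁻) = 1063 / 96500 = 0.01102 mol
Na⁺ + e⁻ → Na, so n(Na) = 0.01102 mol
m = 0.01102 × 22.99 = 0.253 g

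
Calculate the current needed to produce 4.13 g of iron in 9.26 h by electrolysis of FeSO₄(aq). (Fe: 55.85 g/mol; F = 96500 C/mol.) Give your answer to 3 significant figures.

n(Fe) = 4.13 / 55.85 = 0.07395 mol
Fe²⁺ + 2e⁻ → Fe, so n(e⁻) = 2 × 0.07395 = 0.1479 mol
Q = 0.1479 × 96500 = 14270 C
I = Q / t = 14270 / 33336 s = 0.428 A

0.428 A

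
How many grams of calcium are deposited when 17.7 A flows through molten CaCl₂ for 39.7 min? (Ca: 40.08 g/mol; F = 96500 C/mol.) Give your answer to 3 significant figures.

Q = 17.7 A × 2382 s = 42160 C
n(e⁻) = Q/F = 42160/96500 = 0.4369 mol
Ca²⁺ + 2e⁻ → Ca, so n(Ca) = 0.4369 / 2 = 0.2185 mol
m = 0.2185 × 40.08 = 8.76 g

8.76 g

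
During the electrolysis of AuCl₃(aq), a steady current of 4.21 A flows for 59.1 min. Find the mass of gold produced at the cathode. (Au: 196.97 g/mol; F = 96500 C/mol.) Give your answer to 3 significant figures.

10.2 g

Q = It = 4.21 × 3546 = 14930 C
n(e⁻) = 14930 / 96500 = 0.1547 mol
Au³⁺ + 3e⁻ → Au, so n(Au) = 0.1547 / 3 = 0.05157 mol
m = 0.05157 × 196.97 = 10.2 g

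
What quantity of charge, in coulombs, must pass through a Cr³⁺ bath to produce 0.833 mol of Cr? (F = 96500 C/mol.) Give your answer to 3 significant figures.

2.41×10^5 C

Cr³⁺ + 3e⁻ → Cr, so n(e⁻) = 3 × 0.833 = 2.499 mol
Q = 2.499 × 96500 = 2.412×10^5 C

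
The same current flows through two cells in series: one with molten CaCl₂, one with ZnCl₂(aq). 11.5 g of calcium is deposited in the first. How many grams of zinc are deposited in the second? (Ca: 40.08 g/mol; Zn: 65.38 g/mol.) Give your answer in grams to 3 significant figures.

n(Ca) = 11.5 / 40.08 = 0.2869 mol
Ca²⁺ + 2e⁻ → Ca, so n(e⁻) = 2 × 0.2869 = 0.5738 mol
Same current for the same time ⇒ same n(e⁻) = 0.5738 mol in both cells.
Zn²⁺ + 2e⁻ → Zn, so n(Zn) = 0.5738 / 2 = 0.2869 mol
m(Zn) = 0.2869 × 65.38 = 18.8 g

18.8 g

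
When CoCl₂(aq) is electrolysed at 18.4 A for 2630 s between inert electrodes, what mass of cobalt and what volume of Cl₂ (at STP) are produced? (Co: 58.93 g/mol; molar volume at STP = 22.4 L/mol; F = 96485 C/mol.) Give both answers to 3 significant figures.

14.8 g Co; 5.62 L Cl₂

Q = 18.4 × 2630 = 48390 C; n(e⁻) = 48390 / 96485 = 0.5015 mol
Cathode: Co²⁺ + 2e⁻ → Co → n(Co) = 0.5015/2 = 0.2508 mol → 14.8 g
Anode: 2Cl⁻ → Cl₂ + 2e⁻ → n(Cl₂) = 0.5015/2 = 0.2508 mol → 5.62 L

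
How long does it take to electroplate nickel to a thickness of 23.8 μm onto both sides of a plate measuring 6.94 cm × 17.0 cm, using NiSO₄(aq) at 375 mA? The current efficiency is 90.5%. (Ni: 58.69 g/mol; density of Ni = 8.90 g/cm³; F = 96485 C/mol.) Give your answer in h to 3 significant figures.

Plated area = 2 × 6.94 × 17.0 = 236.0 cm²
Volume = 236.0 × 23.8×10⁻⁴ cm = 0.5617 cm³
m(Ni) = 0.5617 × 8.90 = 4.999 g
n(Ni) = 4.999 / 58.69 = 0.08518 mol; n(e⁻) = 2 × 0.08518 = 0.1704 mol
Q = 0.1704 × 96485 / 0.905 = 18170 C
t = 18170 / 0.375 = 48450 s = 13.5 h

13.5 h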